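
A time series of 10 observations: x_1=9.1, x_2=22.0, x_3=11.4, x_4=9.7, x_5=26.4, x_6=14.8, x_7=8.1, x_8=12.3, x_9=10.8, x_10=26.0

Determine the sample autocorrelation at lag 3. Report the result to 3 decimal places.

0.095

Mean x̄ = (9.1 + 22.0 + 11.4 + 9.7 + 26.4 + 14.8 + 8.1 + 12.3 + 10.8 + 26.0)/10 = 15.0600
Σ(x_t−x̄)(x_{t+3}−x̄) = (31.9456) + (78.6996) + (0.9516) + (37.3056) + (-31.2984) + (1.1076) + (-76.1424) = 42.5692
Denominator Σ(x_t−x̄)² = 448.3640
r_3 = 42.5692 / 448.3640 = 0.095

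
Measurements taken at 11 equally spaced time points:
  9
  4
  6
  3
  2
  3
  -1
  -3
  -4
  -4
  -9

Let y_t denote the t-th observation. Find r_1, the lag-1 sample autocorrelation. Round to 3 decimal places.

Mean ȳ = (9 + 4 + 6 + 3 + 2 + 3 − 1 − 3 − 4 − 4 − 9)/11 = 0.5455
Numerator Σ_{t=1}^{10}(y_t−ȳ)(y_{t+1}−ȳ) = 150.4298
Denominator Σ(y_t−ȳ)² = 274.7273
r_1 = 150.4298 / 274.7273 = 0.548

0.548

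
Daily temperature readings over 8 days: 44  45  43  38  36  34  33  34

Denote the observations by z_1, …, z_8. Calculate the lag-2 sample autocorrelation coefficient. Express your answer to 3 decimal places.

0.271

Mean z̄ = (44 + 45 + 43 + 38 + 36 + 34 + 33 + 34)/8 = 38.3750
Deviations from mean: 5.6250, 6.6250, 4.6250, -0.3750, -2.3750, -4.3750, -5.3750, -4.3750
Numerator Σ_{t=1}^{6}(z_t−z̄)(z_{t+2}−z̄) = 46.0938
Denominator Σ(z_t−z̄)² = 169.8750
r_2 = 46.0938 / 169.8750 = 0.271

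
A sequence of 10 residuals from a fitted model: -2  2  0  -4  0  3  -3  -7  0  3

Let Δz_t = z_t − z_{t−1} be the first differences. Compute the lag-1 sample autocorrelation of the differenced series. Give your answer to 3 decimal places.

First differences Δz: 4, -2, -4, 4, 3, -6, -4, 7, 3
Mean of differences = 0.5556
Numerator Σ(Δz_t−Δz̄)(Δz_{t+1}−Δz̄) = -4.1975
Denominator Σ(Δz_t−Δz̄)² = 168.2222
r_1(Δz) = -4.1975 / 168.2222 = -0.025

-0.025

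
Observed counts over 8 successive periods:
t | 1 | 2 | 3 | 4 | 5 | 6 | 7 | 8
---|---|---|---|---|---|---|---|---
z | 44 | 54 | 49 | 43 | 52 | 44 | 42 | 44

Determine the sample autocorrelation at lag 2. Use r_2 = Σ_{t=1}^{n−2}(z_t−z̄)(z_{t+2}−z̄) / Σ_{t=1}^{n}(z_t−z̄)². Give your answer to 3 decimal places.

-0.198

Mean z̄ = (44 + 54 + 49 + 43 + 52 + 44 + 42 + 44)/8 = 46.5000
Deviations from mean: -2.5000, 7.5000, 2.5000, -3.5000, 5.5000, -2.5000, -4.5000, -2.5000
Numerator Σ_{t=1}^{6}(z_t−z̄)(z_{t+2}−z̄) = -28.5000
Denominator Σ(z_t−z̄)² = 144.0000
r_2 = -28.5000 / 144.0000 = -0.198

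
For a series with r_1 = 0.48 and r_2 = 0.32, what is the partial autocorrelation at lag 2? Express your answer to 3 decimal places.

φ_{22} = (r_2 − r_1²) / (1 − r_1²)
r_1² = (0.48)² = 0.2304
Numerator = 0.32 − 0.2304 = 0.0896; denominator = 1 − 0.2304 = 0.7696
φ_{22} = 0.0896 / 0.7696 = 0.116

0.116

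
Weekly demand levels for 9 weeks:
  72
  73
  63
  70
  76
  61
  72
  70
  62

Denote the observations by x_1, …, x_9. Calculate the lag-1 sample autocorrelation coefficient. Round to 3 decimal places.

Mean x̄ = (72 + 73 + 63 + 70 + 76 + 61 + 72 + 70 + 62)/9 = 68.7778
Numerator Σ_{t=1}^{8}(x_t−x̄)(x_{t+1}−x̄) = -94.6049
Denominator Σ(x_t−x̄)² = 233.5556
r_1 = -94.6049 / 233.5556 = -0.405

-0.405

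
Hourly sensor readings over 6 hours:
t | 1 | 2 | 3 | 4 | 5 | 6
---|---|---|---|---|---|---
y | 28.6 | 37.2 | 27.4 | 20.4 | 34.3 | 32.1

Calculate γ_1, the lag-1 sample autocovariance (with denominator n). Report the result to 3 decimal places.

-6.015

Mean ȳ = (28.6 + 37.2 + 27.4 + 20.4 + 34.3 + 32.1)/6 = 30.0000
Deviations: -1.4000, 7.2000, -2.6000, -9.6000, 4.3000, 2.1000
Σ_{t=1}^{5}(y_t−ȳ)(y_{t+1}−ȳ) = -36.0900
γ_1 = -36.0900 / 6 = -6.015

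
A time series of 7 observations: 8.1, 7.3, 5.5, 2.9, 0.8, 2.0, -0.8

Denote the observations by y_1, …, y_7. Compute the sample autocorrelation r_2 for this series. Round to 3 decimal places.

Mean ȳ = (8.1 + 7.3 + 5.5 + 2.9 + 0.8 + 2.0 − 0.8)/7 = 3.6857
Deviations from mean: 4.4143, 3.6143, 1.8143, -0.7857, -2.8857, -1.6857, -4.4857
Σ(y_t−ȳ)(y_{t+2}−ȳ) = (8.0088) + (-2.8398) + (-5.2355) + (1.3245) + (12.9445) = 14.2024
Denominator Σ(y_t−ȳ)² = 67.7486
r_2 = 14.2024 / 67.7486 = 0.210

0.210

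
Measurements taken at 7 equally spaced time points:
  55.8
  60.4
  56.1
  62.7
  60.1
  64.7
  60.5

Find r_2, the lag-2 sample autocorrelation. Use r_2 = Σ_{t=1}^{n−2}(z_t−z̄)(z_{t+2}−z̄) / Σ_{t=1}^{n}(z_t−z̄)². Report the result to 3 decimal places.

0.477

Mean z̄ = (55.8 + 60.4 + 56.1 + 62.7 + 60.1 + 64.7 + 60.5)/7 = 60.0429
Σ(z_t−z̄)(z_{t+2}−z̄) = (16.7290) + (0.9490) + (-0.2253) + (12.3747) + (0.0261) = 29.8535
Denominator Σ(z_t−z̄)² = 62.6371
r_2 = 29.8535 / 62.6371 = 0.477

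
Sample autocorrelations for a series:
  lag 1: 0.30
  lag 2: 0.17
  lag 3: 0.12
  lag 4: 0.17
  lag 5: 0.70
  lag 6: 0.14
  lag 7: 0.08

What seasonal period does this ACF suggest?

The largest autocorrelation is r_5 = 0.70; the remaining lags stay at or below 0.30. The elevated value at lag 1 (0.30), dropping to 0.17 at lag 2, reflects decaying short-term dependence rather than seasonality.
The dominant spike at lag 5 indicates a seasonal period of 5.

5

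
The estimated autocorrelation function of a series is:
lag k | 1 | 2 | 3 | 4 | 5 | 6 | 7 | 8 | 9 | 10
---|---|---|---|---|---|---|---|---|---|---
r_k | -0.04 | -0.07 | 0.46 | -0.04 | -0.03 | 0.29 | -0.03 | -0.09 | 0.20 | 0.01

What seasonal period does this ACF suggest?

The largest autocorrelation is r_3 = 0.46, with weaker echoes at lags 6 (0.29) and 9 (0.20); the remaining lags stay at or below 0.01.
The dominant spike at lag 3 indicates a seasonal period of 3.

3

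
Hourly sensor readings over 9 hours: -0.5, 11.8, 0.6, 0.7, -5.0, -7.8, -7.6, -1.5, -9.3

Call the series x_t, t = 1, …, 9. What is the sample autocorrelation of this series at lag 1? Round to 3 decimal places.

Mean x̄ = (-0.5 + 11.8 + 0.6 + 0.7 − 5.0 − 7.8 − 7.6 − 1.5 − 9.3)/9 = -2.0667
Numerator Σ_{t=1}^{8}(x_t−x̄)(x_{t+1}−x̄) = 99.2722
Denominator Σ(x_t−x̄)² = 334.2400
r_1 = 99.2722 / 334.2400 = 0.297

0.297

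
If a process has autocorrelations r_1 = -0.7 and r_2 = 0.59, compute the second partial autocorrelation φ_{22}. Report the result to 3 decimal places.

0.196

φ_{22} = (r_2 − r_1²) / (1 − r_1²)
r_1² = (-0.7)² = 0.49
Numerator = 0.59 − 0.4900 = 0.1000; denominator = 1 − 0.4900 = 0.5100
φ_{22} = 0.1000 / 0.5100 = 0.196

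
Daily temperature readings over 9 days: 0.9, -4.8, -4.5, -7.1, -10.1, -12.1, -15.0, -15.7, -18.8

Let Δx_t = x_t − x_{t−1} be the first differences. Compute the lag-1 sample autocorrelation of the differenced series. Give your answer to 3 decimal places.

-0.519

First differences Δx: -5.7, 0.3, -2.6, -3.0, -2.0, -2.9, -0.7, -3.1
Mean of differences = -2.4625
Numerator Σ(Δx_t−Δx̄)(Δx_{t+1}−Δx̄) = -11.5952
Denominator Σ(Δx_t−Δx̄)² = 22.3388
r_1(Δx) = -11.5952 / 22.3388 = -0.519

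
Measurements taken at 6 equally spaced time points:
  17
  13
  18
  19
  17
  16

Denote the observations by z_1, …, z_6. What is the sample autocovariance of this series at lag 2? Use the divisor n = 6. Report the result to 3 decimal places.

-1.537

Mean z̄ = (17 + 13 + 18 + 19 + 17 + 16)/6 = 16.6667
Deviations: 0.3333, -3.6667, 1.3333, 2.3333, 0.3333, -0.6667
Σ_{t=1}^{4}(z_t−z̄)(z_{t+2}−z̄) = -9.2222
γ_2 = -9.2222 / 6 = -1.537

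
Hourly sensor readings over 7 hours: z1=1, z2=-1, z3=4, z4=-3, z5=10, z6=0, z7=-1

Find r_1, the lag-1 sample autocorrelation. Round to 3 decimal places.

Mean z̄ = (1 − 1 + 4 − 3 + 10 + 0 − 1)/7 = 1.4286
Σ(z_t−z̄)(z_{t+1}−z̄) = (1.0408) + (-6.2449) + (-11.3878) + (-37.9592) + (-12.2449) + (3.4694) = -63.3265
Denominator Σ(z_t−z̄)² = 113.7143
r_1 = -63.3265 / 113.7143 = -0.557

-0.557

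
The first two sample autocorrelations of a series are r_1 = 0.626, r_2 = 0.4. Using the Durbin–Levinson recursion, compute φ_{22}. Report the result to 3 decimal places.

0.013

φ_{22} = (r_2 − r_1²) / (1 − r_1²)
r_1² = (0.626)² = 0.391876
Numerator = 0.4 − 0.3919 = 0.0081; denominator = 1 − 0.3919 = 0.6081
φ_{22} = 0.0081 / 0.6081 = 0.013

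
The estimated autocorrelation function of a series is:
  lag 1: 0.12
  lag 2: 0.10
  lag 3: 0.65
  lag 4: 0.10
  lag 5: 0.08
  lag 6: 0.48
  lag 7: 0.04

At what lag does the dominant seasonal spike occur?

3

The largest autocorrelation is r_3 = 0.65, with a weaker echo at lag 6 (0.48); the remaining lags stay at or below 0.12.
The dominant spike at lag 3 indicates a seasonal period of 3.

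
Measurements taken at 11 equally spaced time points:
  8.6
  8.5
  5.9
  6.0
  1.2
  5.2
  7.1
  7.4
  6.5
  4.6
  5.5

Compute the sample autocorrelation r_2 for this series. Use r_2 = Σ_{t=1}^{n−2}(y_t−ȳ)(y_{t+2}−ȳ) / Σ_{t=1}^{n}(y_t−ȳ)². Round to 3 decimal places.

Mean ȳ = (8.6 + 8.5 + 5.9 + 6.0 + 1.2 + 5.2 + 7.1 + 7.4 + 6.5 + 4.6 + 5.5)/11 = 6.0455
Numerator Σ_{t=1}^{9}(y_t−ȳ)(y_{t+2}−ȳ) = -7.7214
Denominator Σ(y_t−ȳ)² = 42.3073
r_2 = -7.7214 / 42.3073 = -0.183

-0.183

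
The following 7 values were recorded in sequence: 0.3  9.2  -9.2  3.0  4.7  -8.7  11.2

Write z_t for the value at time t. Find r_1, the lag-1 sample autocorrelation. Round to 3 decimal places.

Mean z̄ = (0.3 + 9.2 − 9.2 + 3.0 + 4.7 − 8.7 + 11.2)/7 = 1.5000
Deviations from mean: -1.2000, 7.7000, -10.7000, 1.5000, 3.2000, -10.2000, 9.7000
Numerator Σ_{t=1}^{6}(z_t−z̄)(z_{t+1}−z̄) = -234.4600
Denominator Σ(z_t−z̄)² = 385.8400
r_1 = -234.4600 / 385.8400 = -0.608

-0.608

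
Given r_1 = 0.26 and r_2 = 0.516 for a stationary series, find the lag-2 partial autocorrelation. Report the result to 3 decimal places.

φ_{22} = (r_2 − r_1²) / (1 − r_1²)
r_1² = (0.26)² = 0.0676
Numerator = 0.516 − 0.0676 = 0.4484; denominator = 1 − 0.0676 = 0.9324
φ_{22} = 0.4484 / 0.9324 = 0.481

0.481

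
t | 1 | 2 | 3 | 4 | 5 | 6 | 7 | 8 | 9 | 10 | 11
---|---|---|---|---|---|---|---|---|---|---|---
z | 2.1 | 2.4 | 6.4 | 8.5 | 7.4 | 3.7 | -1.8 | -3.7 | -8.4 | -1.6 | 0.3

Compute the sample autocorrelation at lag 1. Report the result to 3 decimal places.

Mean z̄ = (2.1 + 2.4 + 6.4 + 8.5 + 7.4 + 3.7 − 1.8 − 3.7 − 8.4 − 1.6 + 0.3)/11 = 1.3909
Numerator Σ_{t=1}^{10}(z_t−z̄)(z_{t+1}−z̄) = 189.2426
Denominator Σ(z_t−z̄)² = 260.6891
r_1 = 189.2426 / 260.6891 = 0.726

0.726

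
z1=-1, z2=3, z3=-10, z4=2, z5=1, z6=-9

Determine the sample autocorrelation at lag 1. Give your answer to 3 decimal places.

-0.458

Mean z̄ = (-1 + 3 − 10 + 2 + 1 − 9)/6 = -2.3333
Deviations from mean: 1.3333, 5.3333, -7.6667, 4.3333, 3.3333, -6.6667
Σ(z_t−z̄)(z_{t+1}−z̄) = (7.1111) + (-40.8889) + (-33.2222) + (14.4444) + (-22.2222) = -74.7778
Denominator Σ(z_t−z̄)² = 163.3333
r_1 = -74.7778 / 163.3333 = -0.458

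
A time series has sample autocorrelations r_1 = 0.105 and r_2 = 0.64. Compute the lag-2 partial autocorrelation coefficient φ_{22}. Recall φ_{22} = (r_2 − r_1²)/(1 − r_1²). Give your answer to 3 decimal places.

0.636

φ_{22} = (r_2 − r_1²) / (1 − r_1²)
r_1² = (0.105)² = 0.011025
Numerator = 0.64 − 0.0110 = 0.6290; denominator = 1 − 0.0110 = 0.9890
φ_{22} = 0.6290 / 0.9890 = 0.636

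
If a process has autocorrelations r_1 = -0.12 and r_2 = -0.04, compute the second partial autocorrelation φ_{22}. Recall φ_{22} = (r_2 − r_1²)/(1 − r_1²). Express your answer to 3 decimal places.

φ_{22} = (r_2 − r_1²) / (1 − r_1²)
r_1² = (-0.12)² = 0.0144
Numerator = -0.04 − 0.0144 = -0.0544; denominator = 1 − 0.0144 = 0.9856
φ_{22} = -0.0544 / 0.9856 = -0.055

-0.055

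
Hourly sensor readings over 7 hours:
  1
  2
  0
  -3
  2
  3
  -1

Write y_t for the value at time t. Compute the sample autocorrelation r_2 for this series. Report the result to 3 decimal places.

Mean ȳ = (1 + 2 + 0 − 3 + 2 + 3 − 1)/7 = 0.5714
Deviations from mean: 0.4286, 1.4286, -0.5714, -3.5714, 1.4286, 2.4286, -1.5714
Σ(y_t−ȳ)(y_{t+2}−ȳ) = (-0.2449) + (-5.1020) + (-0.8163) + (-8.6735) + (-2.2449) = -17.0816
Denominator Σ(y_t−ȳ)² = 25.7143
r_2 = -17.0816 / 25.7143 = -0.664

-0.664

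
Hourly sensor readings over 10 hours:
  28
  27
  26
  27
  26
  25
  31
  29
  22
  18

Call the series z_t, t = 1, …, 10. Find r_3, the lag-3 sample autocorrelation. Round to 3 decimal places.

-0.236

Mean z̄ = (28 + 27 + 26 + 27 + 26 + 25 + 31 + 29 + 22 + 18)/10 = 25.9000
Numerator Σ_{t=1}^{7}(z_t−z̄)(z_{t+3}−z̄) = -28.5300
Denominator Σ(z_t−z̄)² = 120.9000
r_3 = -28.5300 / 120.9000 = -0.236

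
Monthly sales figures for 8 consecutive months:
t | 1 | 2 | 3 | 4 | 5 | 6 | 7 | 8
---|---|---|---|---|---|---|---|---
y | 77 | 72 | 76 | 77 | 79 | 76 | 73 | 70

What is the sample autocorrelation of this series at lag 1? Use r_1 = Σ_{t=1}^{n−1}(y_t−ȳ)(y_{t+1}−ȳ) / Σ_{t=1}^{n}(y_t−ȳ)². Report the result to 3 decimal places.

Mean ȳ = (77 + 72 + 76 + 77 + 79 + 76 + 73 + 70)/8 = 75.0000
Σ(y_t−ȳ)(y_{t+1}−ȳ) = (-6.0000) + (-3.0000) + (2.0000) + (8.0000) + (4.0000) + (-2.0000) + (10.0000) = 13.0000
Denominator Σ(y_t−ȳ)² = 64.0000
r_1 = 13.0000 / 64.0000 = 0.203

0.203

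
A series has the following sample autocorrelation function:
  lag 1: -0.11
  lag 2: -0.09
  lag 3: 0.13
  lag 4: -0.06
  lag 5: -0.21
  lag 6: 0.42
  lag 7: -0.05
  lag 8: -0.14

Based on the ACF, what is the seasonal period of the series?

6

The largest autocorrelation is r_6 = 0.42; the remaining lags stay at or below 0.13.
The dominant spike at lag 6 indicates a seasonal period of 6.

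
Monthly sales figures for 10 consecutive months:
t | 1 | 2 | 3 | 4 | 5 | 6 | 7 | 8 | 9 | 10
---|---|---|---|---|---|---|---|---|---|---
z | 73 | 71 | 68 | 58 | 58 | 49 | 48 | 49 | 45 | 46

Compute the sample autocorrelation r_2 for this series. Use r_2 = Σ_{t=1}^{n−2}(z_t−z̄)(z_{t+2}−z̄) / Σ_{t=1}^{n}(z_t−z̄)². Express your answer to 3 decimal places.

0.418

Mean z̄ = (73 + 71 + 68 + 58 + 58 + 49 + 48 + 49 + 45 + 46)/10 = 56.5000
Numerator Σ_{t=1}^{8}(z_t−z̄)(z_{t+2}−z̄) = 437.5000
Denominator Σ(z_t−z̄)² = 1046.5000
r_2 = 437.5000 / 1046.5000 = 0.418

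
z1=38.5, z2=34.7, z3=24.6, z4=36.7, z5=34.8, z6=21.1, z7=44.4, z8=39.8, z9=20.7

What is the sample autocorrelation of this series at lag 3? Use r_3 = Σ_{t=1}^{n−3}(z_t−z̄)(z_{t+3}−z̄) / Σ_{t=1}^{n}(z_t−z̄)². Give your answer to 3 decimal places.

0.548

Mean z̄ = (38.5 + 34.7 + 24.6 + 36.7 + 34.8 + 21.1 + 44.4 + 39.8 + 20.7)/9 = 32.8111
Σ(z_t−z̄)(z_{t+3}−z̄) = (22.1235) + (3.7568) + (96.1612) + (45.0679) + (13.9001) + (141.8346) = 322.8441
Denominator Σ(z_t−z̄)² = 589.4089
r_3 = 322.8441 / 589.4089 = 0.548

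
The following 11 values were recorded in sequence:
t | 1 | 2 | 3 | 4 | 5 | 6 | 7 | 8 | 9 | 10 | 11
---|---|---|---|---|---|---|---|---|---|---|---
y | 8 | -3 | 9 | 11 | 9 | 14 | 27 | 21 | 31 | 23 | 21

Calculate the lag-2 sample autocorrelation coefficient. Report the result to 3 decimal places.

0.404

Mean ȳ = (8 − 3 + 9 + 11 + 9 + 14 + 27 + 21 + 31 + 23 + 21)/11 = 15.5455
Numerator Σ_{t=1}^{9}(y_t−ȳ)(y_{t+2}−ȳ) = 402.1322
Denominator Σ(y_t−ȳ)² = 994.7273
r_2 = 402.1322 / 994.7273 = 0.404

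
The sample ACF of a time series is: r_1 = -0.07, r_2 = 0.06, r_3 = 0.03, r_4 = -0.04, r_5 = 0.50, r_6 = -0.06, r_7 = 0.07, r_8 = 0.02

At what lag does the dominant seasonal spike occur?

5

The largest autocorrelation is r_5 = 0.50; the remaining lags stay at or below 0.07.
The dominant spike at lag 5 indicates a seasonal period of 5.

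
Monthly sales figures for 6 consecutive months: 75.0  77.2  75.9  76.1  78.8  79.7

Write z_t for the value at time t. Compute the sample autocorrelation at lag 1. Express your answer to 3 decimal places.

Mean z̄ = (75.0 + 77.2 + 75.9 + 76.1 + 78.8 + 79.7)/6 = 77.1167
Deviations from mean: -2.1167, 0.0833, -1.2167, -1.0167, 1.6833, 2.5833
Numerator Σ_{t=1}^{5}(z_t−z̄)(z_{t+1}−z̄) = 3.5964
Denominator Σ(z_t−z̄)² = 16.5083
r_1 = 3.5964 / 16.5083 = 0.218

0.218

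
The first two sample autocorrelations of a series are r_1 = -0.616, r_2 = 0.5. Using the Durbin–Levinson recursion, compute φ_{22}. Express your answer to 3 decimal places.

φ_{22} = (r_2 − r_1²) / (1 − r_1²)
r_1² = (-0.616)² = 0.379456
Numerator = 0.5 − 0.3795 = 0.1205; denominator = 1 − 0.3795 = 0.6205
φ_{22} = 0.1205 / 0.6205 = 0.194

0.194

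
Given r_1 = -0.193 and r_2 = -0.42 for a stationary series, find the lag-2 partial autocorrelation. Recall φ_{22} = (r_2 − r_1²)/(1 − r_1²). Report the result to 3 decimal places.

-0.475

φ_{22} = (r_2 − r_1²) / (1 − r_1²)
r_1² = (-0.193)² = 0.037249
Numerator = -0.42 − 0.0372 = -0.4572; denominator = 1 − 0.0372 = 0.9628
φ_{22} = -0.4572 / 0.9628 = -0.475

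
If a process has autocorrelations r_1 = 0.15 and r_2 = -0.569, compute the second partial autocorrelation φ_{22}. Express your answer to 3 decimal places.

φ_{22} = (r_2 − r_1²) / (1 − r_1²)
r_1² = (0.15)² = 0.0225
Numerator = -0.569 − 0.0225 = -0.5915; denominator = 1 − 0.0225 = 0.9775
φ_{22} = -0.5915 / 0.9775 = -0.605

-0.605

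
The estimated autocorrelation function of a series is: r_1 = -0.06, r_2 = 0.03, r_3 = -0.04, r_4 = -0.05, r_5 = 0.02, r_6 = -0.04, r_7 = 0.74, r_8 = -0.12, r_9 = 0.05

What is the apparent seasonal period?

7

The largest autocorrelation is r_7 = 0.74; the remaining lags stay at or below 0.05.
The dominant spike at lag 7 indicates a seasonal period of 7.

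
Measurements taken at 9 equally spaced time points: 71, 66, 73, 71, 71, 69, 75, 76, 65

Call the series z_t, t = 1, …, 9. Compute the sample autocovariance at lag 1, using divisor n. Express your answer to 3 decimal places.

Mean z̄ = (71 + 66 + 73 + 71 + 71 + 69 + 75 + 76 + 65)/9 = 70.7778
Σ_{t=1}^{8}(z_t−z̄)(z_{t+1}−z̄) = -27.1605
γ_1 = -27.1605 / 9 = -3.018

-3.018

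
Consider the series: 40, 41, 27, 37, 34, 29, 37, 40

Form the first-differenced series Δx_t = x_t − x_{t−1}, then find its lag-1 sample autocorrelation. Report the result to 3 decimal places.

First differences Δx: 1, -14, 10, -3, -5, 8, 3
Mean of differences = 0.0000
Numerator Σ(Δx_t−Δx̄)(Δx_{t+1}−Δx̄) = -185.0000
Denominator Σ(Δx_t−Δx̄)² = 404.0000
r_1(Δx) = -185.0000 / 404.0000 = -0.458

-0.458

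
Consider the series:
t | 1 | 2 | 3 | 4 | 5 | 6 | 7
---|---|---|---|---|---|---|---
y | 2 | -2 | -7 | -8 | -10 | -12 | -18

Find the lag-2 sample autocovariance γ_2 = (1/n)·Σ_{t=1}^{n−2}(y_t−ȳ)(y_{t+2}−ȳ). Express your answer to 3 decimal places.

Mean ȳ = (2 − 2 − 7 − 8 − 10 − 12 − 18)/7 = -7.8571
Deviations: 9.8571, 5.8571, 0.8571, -0.1429, -2.1429, -4.1429, -10.1429
Σ_{t=1}^{5}(y_t−ȳ)(y_{t+2}−ȳ) = 28.1020
γ_2 = 28.1020 / 7 = 4.015

4.015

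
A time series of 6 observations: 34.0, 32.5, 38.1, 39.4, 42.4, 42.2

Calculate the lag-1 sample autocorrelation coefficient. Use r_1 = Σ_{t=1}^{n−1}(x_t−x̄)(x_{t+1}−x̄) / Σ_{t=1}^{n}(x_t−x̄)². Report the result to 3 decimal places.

Mean x̄ = (34.0 + 32.5 + 38.1 + 39.4 + 42.4 + 42.2)/6 = 38.1000
Deviations from mean: -4.1000, -5.6000, 0.0000, 1.3000, 4.3000, 4.1000
Σ(x_t−x̄)(x_{t+1}−x̄) = (22.9600) + (0.0000) + (0.0000) + (5.5900) + (17.6300) = 46.1800
Denominator Σ(x_t−x̄)² = 85.1600
r_1 = 46.1800 / 85.1600 = 0.542

0.542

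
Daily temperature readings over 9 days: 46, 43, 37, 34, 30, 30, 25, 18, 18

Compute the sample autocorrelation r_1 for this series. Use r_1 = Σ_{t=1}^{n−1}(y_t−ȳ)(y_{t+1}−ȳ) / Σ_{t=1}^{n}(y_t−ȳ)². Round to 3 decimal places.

Mean ȳ = (46 + 43 + 37 + 34 + 30 + 30 + 25 + 18 + 18)/9 = 31.2222
Numerator Σ_{t=1}^{8}(y_t−ȳ)(y_{t+1}−ȳ) = 520.9506
Denominator Σ(y_t−ȳ)² = 789.5556
r_1 = 520.9506 / 789.5556 = 0.660

0.660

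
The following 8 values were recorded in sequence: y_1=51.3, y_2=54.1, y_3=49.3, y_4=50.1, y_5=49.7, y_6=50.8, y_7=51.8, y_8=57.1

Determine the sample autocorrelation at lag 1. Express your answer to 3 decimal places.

0.060

Mean ȳ = (51.3 + 54.1 + 49.3 + 50.1 + 49.7 + 50.8 + 51.8 + 57.1)/8 = 51.7750
Deviations from mean: -0.4750, 2.3250, -2.4750, -1.6750, -2.0750, -0.9750, 0.0250, 5.3250
Numerator Σ_{t=1}^{7}(y_t−ȳ)(y_{t+1}−ȳ) = 2.8944
Denominator Σ(y_t−ȳ)² = 48.1750
r_1 = 2.8944 / 48.1750 = 0.060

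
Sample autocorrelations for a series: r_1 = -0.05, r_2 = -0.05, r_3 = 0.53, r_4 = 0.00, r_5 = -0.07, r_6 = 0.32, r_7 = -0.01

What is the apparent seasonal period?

The largest autocorrelation is r_3 = 0.53, with a weaker echo at lag 6 (0.32); the remaining lags stay at or below 0.00.
The dominant spike at lag 3 indicates a seasonal period of 3.

3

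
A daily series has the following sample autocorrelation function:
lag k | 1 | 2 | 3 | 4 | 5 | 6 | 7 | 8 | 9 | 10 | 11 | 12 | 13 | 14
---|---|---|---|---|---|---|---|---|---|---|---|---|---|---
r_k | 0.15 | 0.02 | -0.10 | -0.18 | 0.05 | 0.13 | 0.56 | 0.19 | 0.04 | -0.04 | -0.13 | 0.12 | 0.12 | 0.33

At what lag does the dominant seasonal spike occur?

The largest autocorrelation is r_7 = 0.56, with a weaker echo at lag 14 (0.33); the remaining lags stay at or below 0.19.
The dominant spike at lag 7 indicates a seasonal period of 7.

7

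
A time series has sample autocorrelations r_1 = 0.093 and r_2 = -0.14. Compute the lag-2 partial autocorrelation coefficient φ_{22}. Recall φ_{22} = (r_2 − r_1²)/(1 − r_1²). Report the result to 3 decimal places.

-0.150

φ_{22} = (r_2 − r_1²) / (1 − r_1²)
r_1² = (0.093)² = 0.008649
Numerator = -0.14 − 0.0086 = -0.1486; denominator = 1 − 0.0086 = 0.9914
φ_{22} = -0.1486 / 0.9914 = -0.150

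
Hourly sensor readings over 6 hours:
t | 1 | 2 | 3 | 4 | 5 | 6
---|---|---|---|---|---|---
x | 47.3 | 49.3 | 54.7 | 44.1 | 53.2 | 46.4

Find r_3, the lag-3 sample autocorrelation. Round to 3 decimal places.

-0.063

Mean x̄ = (47.3 + 49.3 + 54.7 + 44.1 + 53.2 + 46.4)/6 = 49.1667
Deviations from mean: -1.8667, 0.1333, 5.5333, -5.0667, 4.0333, -2.7667
Σ(x_t−x̄)(x_{t+3}−x̄) = (9.4578) + (0.5378) + (-15.3089) = -5.3133
Denominator Σ(x_t−x̄)² = 83.7133
r_3 = -5.3133 / 83.7133 = -0.063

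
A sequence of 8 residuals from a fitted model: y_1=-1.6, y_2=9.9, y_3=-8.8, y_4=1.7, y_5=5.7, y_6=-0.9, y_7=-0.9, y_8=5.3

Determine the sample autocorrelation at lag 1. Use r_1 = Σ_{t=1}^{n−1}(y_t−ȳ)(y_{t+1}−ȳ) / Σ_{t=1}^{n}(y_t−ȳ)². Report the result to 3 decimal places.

-0.556

Mean ȳ = (-1.6 + 9.9 − 8.8 + 1.7 + 5.7 − 0.9 − 0.9 + 5.3)/8 = 1.3000
Deviations from mean: -2.9000, 8.6000, -10.1000, 0.4000, 4.4000, -2.2000, -2.2000, 4.0000
Σ(y_t−ȳ)(y_{t+1}−ȳ) = (-24.9400) + (-86.8600) + (-4.0400) + (1.7600) + (-9.6800) + (4.8400) + (-8.8000) = -127.7200
Denominator Σ(y_t−ȳ)² = 229.5800
r_1 = -127.7200 / 229.5800 = -0.556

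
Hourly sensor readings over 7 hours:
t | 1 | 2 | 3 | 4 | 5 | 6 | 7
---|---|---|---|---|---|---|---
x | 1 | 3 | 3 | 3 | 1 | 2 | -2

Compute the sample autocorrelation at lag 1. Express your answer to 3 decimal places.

Mean x̄ = (1 + 3 + 3 + 3 + 1 + 2 − 2)/7 = 1.5714
Deviations from mean: -0.5714, 1.4286, 1.4286, 1.4286, -0.5714, 0.4286, -3.5714
Σ(x_t−x̄)(x_{t+1}−x̄) = (-0.8163) + (2.0408) + (2.0408) + (-0.8163) + (-0.2449) + (-1.5306) = 0.6735
Denominator Σ(x_t−x̄)² = 19.7143
r_1 = 0.6735 / 19.7143 = 0.034

0.034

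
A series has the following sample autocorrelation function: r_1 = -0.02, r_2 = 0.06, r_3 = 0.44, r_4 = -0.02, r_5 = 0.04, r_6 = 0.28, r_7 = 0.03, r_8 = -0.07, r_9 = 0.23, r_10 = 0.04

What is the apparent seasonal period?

The largest autocorrelation is r_3 = 0.44, with weaker echoes at lags 6 (0.28) and 9 (0.23); the remaining lags stay at or below 0.06.
The dominant spike at lag 3 indicates a seasonal period of 3.

3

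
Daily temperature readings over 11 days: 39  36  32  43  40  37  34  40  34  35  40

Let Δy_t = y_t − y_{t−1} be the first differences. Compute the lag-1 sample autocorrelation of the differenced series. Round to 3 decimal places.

First differences Δy: -3, -4, 11, -3, -3, -3, 6, -6, 1, 5
Mean of differences = 0.1000
Numerator Σ(Δy_t−Δȳ)(Δy_{t+1}−Δȳ) = -101.9100
Denominator Σ(Δy_t−Δȳ)² = 270.9000
r_1(Δy) = -101.9100 / 270.9000 = -0.376

-0.376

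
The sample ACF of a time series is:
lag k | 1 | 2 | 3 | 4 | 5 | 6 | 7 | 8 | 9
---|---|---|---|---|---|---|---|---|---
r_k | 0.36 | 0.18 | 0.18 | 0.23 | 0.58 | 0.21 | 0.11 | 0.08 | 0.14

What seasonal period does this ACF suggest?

The largest autocorrelation is r_5 = 0.58; the remaining lags stay at or below 0.36. The elevated value at lag 1 (0.36), dropping to 0.18 at lag 2, reflects decaying short-term dependence rather than seasonality.
The dominant spike at lag 5 indicates a seasonal period of 5.

5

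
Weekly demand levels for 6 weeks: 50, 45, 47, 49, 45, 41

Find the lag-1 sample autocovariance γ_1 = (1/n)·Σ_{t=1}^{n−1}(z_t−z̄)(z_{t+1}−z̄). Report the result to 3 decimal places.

-0.060

Mean z̄ = (50 + 45 + 47 + 49 + 45 + 41)/6 = 46.1667
Deviations: 3.8333, -1.1667, 0.8333, 2.8333, -1.1667, -5.1667
Σ_{t=1}^{5}(z_t−z̄)(z_{t+1}−z̄) = -0.3611
γ_1 = -0.3611 / 6 = -0.060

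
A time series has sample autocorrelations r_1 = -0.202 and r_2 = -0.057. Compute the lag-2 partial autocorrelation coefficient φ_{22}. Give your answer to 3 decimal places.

-0.102

φ_{22} = (r_2 − r_1²) / (1 − r_1²)
r_1² = (-0.202)² = 0.040804
Numerator = -0.057 − 0.0408 = -0.0978; denominator = 1 − 0.0408 = 0.9592
φ_{22} = -0.0978 / 0.9592 = -0.102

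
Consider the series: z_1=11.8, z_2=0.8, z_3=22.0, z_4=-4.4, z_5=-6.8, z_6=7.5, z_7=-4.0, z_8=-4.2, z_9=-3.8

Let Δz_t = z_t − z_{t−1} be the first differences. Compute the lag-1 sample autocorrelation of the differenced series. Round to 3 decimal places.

First differences Δz: -11.0, 21.2, -26.4, -2.4, 14.3, -11.5, -0.2, 0.4
Mean of differences = -1.9500
Numerator Σ(Δz_t−Δz̄)(Δz_{t+1}−Δz̄) = -939.6225
Denominator Σ(Δz_t−Δz̄)² = 1579.6800
r_1(Δz) = -939.6225 / 1579.6800 = -0.595

-0.595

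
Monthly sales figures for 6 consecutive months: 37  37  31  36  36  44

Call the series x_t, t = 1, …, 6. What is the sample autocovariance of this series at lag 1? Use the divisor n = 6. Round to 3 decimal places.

-0.227

Mean x̄ = (37 + 37 + 31 + 36 + 36 + 44)/6 = 36.8333
Deviations: 0.1667, 0.1667, -5.8333, -0.8333, -0.8333, 7.1667
Σ_{t=1}^{5}(x_t−x̄)(x_{t+1}−x̄) = -1.3611
γ_1 = -1.3611 / 6 = -0.227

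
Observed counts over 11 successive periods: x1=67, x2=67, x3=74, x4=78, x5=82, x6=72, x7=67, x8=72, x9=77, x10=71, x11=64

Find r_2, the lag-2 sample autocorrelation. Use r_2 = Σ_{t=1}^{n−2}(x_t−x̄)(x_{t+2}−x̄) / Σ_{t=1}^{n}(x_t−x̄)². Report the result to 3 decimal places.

-0.437

Mean x̄ = (67 + 67 + 74 + 78 + 82 + 72 + 67 + 72 + 77 + 71 + 64)/11 = 71.9091
Numerator Σ_{t=1}^{9}(x_t−x̄)(x_{t+2}−x̄) = -133.3802
Denominator Σ(x_t−x̄)² = 304.9091
r_2 = -133.3802 / 304.9091 = -0.437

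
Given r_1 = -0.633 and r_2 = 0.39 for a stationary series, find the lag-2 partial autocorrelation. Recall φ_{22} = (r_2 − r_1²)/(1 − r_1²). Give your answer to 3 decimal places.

φ_{22} = (r_2 − r_1²) / (1 − r_1²)
r_1² = (-0.633)² = 0.400689
Numerator = 0.39 − 0.4007 = -0.0107; denominator = 1 − 0.4007 = 0.5993
φ_{22} = -0.0107 / 0.5993 = -0.018

-0.018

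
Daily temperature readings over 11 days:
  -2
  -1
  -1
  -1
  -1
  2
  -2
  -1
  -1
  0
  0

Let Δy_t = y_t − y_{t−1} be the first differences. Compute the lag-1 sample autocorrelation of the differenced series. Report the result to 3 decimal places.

-0.588

First differences Δy: 1, 0, 0, 0, 3, -4, 1, 0, 1, 0
Mean of differences = 0.2000
Numerator Σ(Δy_t−Δȳ)(Δy_{t+1}−Δȳ) = -16.2400
Denominator Σ(Δy_t−Δȳ)² = 27.6000
r_1(Δy) = -16.2400 / 27.6000 = -0.588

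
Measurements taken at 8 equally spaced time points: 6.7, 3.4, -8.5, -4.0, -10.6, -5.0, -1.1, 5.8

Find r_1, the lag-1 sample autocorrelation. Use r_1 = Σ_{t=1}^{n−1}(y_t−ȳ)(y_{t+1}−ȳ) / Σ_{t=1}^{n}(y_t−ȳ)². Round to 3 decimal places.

0.260

Mean ȳ = (6.7 + 3.4 − 8.5 − 4.0 − 10.6 − 5.0 − 1.1 + 5.8)/8 = -1.6625
Deviations from mean: 8.3625, 5.0625, -6.8375, -2.3375, -8.9375, -3.3375, 0.5625, 7.4625
Σ(y_t−ȳ)(y_{t+1}−ȳ) = (42.3352) + (-34.6148) + (15.9827) + (20.8914) + (29.8289) + (-1.8773) + (4.1977) = 76.7436
Denominator Σ(y_t−ȳ)² = 294.7988
r_1 = 76.7436 / 294.7988 = 0.260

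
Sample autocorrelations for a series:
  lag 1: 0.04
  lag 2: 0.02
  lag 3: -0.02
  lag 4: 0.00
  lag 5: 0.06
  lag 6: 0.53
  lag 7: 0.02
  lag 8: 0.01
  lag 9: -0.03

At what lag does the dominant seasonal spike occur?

6

The largest autocorrelation is r_6 = 0.53; the remaining lags stay at or below 0.06.
The dominant spike at lag 6 indicates a seasonal period of 6.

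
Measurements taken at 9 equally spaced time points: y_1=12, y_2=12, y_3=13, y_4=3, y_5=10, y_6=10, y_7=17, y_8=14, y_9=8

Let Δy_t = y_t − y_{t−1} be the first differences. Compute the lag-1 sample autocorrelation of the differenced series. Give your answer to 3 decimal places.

-0.340

First differences Δy: 0, 1, -10, 7, 0, 7, -3, -6
Mean of differences = -0.5000
Numerator Σ(Δy_t−Δȳ)(Δy_{t+1}−Δȳ) = -82.2500
Denominator Σ(Δy_t−Δȳ)² = 242.0000
r_1(Δy) = -82.2500 / 242.0000 = -0.340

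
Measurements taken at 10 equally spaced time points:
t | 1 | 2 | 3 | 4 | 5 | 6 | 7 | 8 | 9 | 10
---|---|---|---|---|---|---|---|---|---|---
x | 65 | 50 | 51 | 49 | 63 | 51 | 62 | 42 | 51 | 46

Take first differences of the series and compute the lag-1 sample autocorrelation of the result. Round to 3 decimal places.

-0.685

First differences Δx: -15, 1, -2, 14, -12, 11, -20, 9, -5
Mean of differences = -2.1111
Numerator Σ(Δx_t−Δx̄)(Δx_{t+1}−Δx̄) = -792.3457
Denominator Σ(Δx_t−Δx̄)² = 1156.8889
r_1(Δx) = -792.3457 / 1156.8889 = -0.685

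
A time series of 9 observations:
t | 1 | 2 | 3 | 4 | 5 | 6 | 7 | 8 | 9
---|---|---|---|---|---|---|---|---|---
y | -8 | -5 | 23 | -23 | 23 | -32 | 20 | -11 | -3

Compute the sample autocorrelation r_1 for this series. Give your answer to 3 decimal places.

-0.846

Mean ȳ = (-8 − 5 + 23 − 23 + 23 − 32 + 20 − 11 − 3)/9 = -1.7778
Numerator Σ_{t=1}^{8}(y_t−ȳ)(y_{t+1}−ȳ) = -2708.0494
Denominator Σ(y_t−ȳ)² = 3201.5556
r_1 = -2708.0494 / 3201.5556 = -0.846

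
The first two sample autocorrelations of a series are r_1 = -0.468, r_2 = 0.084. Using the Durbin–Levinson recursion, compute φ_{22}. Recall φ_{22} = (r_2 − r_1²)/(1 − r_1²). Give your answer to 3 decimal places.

φ_{22} = (r_2 − r_1²) / (1 − r_1²)
r_1² = (-0.468)² = 0.219024
Numerator = 0.084 − 0.2190 = -0.1350; denominator = 1 − 0.2190 = 0.7810
φ_{22} = -0.1350 / 0.7810 = -0.173

-0.173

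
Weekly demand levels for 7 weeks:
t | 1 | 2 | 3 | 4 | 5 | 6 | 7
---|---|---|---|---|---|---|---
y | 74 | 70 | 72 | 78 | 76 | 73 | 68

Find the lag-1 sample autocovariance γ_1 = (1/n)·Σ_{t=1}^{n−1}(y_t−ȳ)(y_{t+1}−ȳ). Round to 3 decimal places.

1.429

Mean ȳ = (74 + 70 + 72 + 78 + 76 + 73 + 68)/7 = 73.0000
Deviations: 1.0000, -3.0000, -1.0000, 5.0000, 3.0000, 0.0000, -5.0000
Σ_{t=1}^{6}(y_t−ȳ)(y_{t+1}−ȳ) = 10.0000
γ_1 = 10.0000 / 7 = 1.429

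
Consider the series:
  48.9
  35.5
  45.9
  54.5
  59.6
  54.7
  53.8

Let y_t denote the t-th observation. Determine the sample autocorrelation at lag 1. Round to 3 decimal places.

Mean ȳ = (48.9 + 35.5 + 45.9 + 54.5 + 59.6 + 54.7 + 53.8)/7 = 50.4143
Deviations from mean: -1.5143, -14.9143, -4.5143, 4.0857, 9.1857, 4.2857, 3.3857
Numerator Σ_{t=1}^{6}(y_t−ȳ)(y_{t+1}−ȳ) = 162.8755
Denominator Σ(y_t−ȳ)² = 376.0086
r_1 = 162.8755 / 376.0086 = 0.433

0.433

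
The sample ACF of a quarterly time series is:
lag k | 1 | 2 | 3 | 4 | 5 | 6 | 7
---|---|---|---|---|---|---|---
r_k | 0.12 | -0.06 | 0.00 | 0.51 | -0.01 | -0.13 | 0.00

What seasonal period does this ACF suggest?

The largest autocorrelation is r_4 = 0.51; the remaining lags stay at or below 0.12.
The dominant spike at lag 4 indicates a seasonal period of 4.

4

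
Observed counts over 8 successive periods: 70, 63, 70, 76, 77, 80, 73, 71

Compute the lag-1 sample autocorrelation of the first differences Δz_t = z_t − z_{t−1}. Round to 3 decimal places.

-0.033

First differences Δz: -7, 7, 6, 1, 3, -7, -2
Mean of differences = 0.1429
Numerator Σ(Δz_t−Δz̄)(Δz_{t+1}−Δz̄) = -6.4490
Denominator Σ(Δz_t−Δz̄)² = 196.8571
r_1(Δz) = -6.4490 / 196.8571 = -0.033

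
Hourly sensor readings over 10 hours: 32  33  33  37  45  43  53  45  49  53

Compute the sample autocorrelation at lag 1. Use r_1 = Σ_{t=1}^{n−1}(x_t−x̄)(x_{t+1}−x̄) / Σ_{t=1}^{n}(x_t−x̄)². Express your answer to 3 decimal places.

Mean x̄ = (32 + 33 + 33 + 37 + 45 + 43 + 53 + 45 + 49 + 53)/10 = 42.3000
Numerator Σ_{t=1}^{9}(x_t−x̄)(x_{t+1}−x̄) = 345.3100
Denominator Σ(x_t−x̄)² = 596.1000
r_1 = 345.3100 / 596.1000 = 0.579

0.579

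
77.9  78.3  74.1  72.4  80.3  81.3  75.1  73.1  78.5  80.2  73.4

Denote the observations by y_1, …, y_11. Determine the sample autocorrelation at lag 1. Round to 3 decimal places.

Mean ȳ = (77.9 + 78.3 + 74.1 + 72.4 + 80.3 + 81.3 + 75.1 + 73.1 + 78.5 + 80.2 + 73.4)/11 = 76.7818
Numerator Σ_{t=1}^{10}(y_t−ȳ)(y_{t+1}−ȳ) = -3.5621
Denominator Σ(y_t−ȳ)² = 105.1964
r_1 = -3.5621 / 105.1964 = -0.034

-0.034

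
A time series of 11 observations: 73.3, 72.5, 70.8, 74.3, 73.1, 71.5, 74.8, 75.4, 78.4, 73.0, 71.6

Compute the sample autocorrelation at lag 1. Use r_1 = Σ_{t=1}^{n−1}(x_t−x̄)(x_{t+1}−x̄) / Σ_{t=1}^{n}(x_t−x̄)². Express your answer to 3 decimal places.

Mean x̄ = (73.3 + 72.5 + 70.8 + 74.3 + 73.1 + 71.5 + 74.8 + 75.4 + 78.4 + 73.0 + 71.6)/11 = 73.5182
Numerator Σ_{t=1}^{10}(x_t−x̄)(x_{t+1}−x̄) = 8.8579
Denominator Σ(x_t−x̄)² = 46.2964
r_1 = 8.8579 / 46.2964 = 0.191

0.191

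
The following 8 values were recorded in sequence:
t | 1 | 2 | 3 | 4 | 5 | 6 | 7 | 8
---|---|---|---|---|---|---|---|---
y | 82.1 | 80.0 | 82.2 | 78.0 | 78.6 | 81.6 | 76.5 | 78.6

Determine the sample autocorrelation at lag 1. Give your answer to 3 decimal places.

-0.178

Mean ȳ = (82.1 + 80.0 + 82.2 + 78.0 + 78.6 + 81.6 + 76.5 + 78.6)/8 = 79.7000
Numerator Σ_{t=1}^{7}(y_t−ȳ)(y_{t+1}−ȳ) = -5.5600
Denominator Σ(y_t−ȳ)² = 31.2600
r_1 = -5.5600 / 31.2600 = -0.178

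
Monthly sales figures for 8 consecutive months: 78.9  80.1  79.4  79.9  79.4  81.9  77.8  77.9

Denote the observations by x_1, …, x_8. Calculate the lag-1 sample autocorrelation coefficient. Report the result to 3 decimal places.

Mean x̄ = (78.9 + 80.1 + 79.4 + 79.9 + 79.4 + 81.9 + 77.8 + 77.9)/8 = 79.4125
Deviations from mean: -0.5125, 0.6875, -0.0125, 0.4875, -0.0125, 2.4875, -1.6125, -1.5125
Σ(x_t−x̄)(x_{t+1}−x̄) = (-0.3523) + (-0.0086) + (-0.0061) + (-0.0061) + (-0.0311) + (-4.0111) + (2.4389) = -1.9764
Denominator Σ(x_t−x̄)² = 12.0488
r_1 = -1.9764 / 12.0488 = -0.164

-0.164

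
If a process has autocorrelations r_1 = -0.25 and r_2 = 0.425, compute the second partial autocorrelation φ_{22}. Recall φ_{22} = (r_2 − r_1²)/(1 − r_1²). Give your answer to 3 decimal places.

φ_{22} = (r_2 − r_1²) / (1 − r_1²)
r_1² = (-0.25)² = 0.0625
Numerator = 0.425 − 0.0625 = 0.3625; denominator = 1 − 0.0625 = 0.9375
φ_{22} = 0.3625 / 0.9375 = 0.387

0.387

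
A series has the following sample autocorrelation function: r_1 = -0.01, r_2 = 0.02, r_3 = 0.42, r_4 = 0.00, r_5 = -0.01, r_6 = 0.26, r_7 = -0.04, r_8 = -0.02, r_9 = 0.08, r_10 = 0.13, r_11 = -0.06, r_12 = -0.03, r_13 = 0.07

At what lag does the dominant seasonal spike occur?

3

The largest autocorrelation is r_3 = 0.42, with a weaker echo at lag 6 (0.26); the remaining lags stay at or below 0.13.
The dominant spike at lag 3 indicates a seasonal period of 3.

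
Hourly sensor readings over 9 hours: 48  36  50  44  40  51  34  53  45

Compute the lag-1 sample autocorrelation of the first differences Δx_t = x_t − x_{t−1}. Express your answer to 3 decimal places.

First differences Δx: -12, 14, -6, -4, 11, -17, 19, -8
Mean of differences = -0.3750
Numerator Σ(Δx_t−Δx̄)(Δx_{t+1}−Δx̄) = -927.7656
Denominator Σ(Δx_t−Δx̄)² = 1225.8750
r_1(Δx) = -927.7656 / 1225.8750 = -0.757

-0.757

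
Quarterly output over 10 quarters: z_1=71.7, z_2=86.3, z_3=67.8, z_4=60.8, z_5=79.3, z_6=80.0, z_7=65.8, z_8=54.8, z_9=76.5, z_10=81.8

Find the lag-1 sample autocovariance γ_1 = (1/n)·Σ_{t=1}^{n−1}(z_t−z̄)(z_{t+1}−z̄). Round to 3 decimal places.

-1.490

Mean z̄ = (71.7 + 86.3 + 67.8 + 60.8 + 79.3 + 80.0 + 65.8 + 54.8 + 76.5 + 81.8)/10 = 72.4800
Σ_{t=1}^{9}(z_t−z̄)(z_{t+1}−z̄) = -14.9044
γ_1 = -14.9044 / 10 = -1.490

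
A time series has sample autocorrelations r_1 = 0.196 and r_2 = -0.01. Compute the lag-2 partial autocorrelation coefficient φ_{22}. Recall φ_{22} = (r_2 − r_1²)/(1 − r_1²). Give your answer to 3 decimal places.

φ_{22} = (r_2 − r_1²) / (1 − r_1²)
r_1² = (0.196)² = 0.038416
Numerator = -0.01 − 0.0384 = -0.0484; denominator = 1 − 0.0384 = 0.9616
φ_{22} = -0.0484 / 0.9616 = -0.050

-0.050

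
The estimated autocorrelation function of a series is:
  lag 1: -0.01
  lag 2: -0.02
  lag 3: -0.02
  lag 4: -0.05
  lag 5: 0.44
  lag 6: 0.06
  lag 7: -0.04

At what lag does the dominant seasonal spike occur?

The largest autocorrelation is r_5 = 0.44; the remaining lags stay at or below 0.06.
The dominant spike at lag 5 indicates a seasonal period of 5.

5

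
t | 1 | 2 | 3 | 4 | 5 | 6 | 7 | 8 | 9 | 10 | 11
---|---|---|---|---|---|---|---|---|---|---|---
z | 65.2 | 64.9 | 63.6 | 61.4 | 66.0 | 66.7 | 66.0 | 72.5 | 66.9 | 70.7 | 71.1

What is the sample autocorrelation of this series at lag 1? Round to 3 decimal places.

Mean z̄ = (65.2 + 64.9 + 63.6 + 61.4 + 66.0 + 66.7 + 66.0 + 72.5 + 66.9 + 70.7 + 71.1)/11 = 66.8182
Numerator Σ_{t=1}^{10}(z_t−z̄)(z_{t+1}−z̄) = 44.0951
Denominator Σ(z_t−z̄)² = 113.0564
r_1 = 44.0951 / 113.0564 = 0.390

0.390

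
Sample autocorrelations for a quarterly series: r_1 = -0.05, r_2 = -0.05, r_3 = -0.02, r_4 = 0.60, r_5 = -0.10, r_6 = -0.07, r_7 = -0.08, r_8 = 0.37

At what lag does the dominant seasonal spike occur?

The largest autocorrelation is r_4 = 0.60, with a weaker echo at lag 8 (0.37); the remaining lags stay at or below -0.02.
The dominant spike at lag 4 indicates a seasonal period of 4.

4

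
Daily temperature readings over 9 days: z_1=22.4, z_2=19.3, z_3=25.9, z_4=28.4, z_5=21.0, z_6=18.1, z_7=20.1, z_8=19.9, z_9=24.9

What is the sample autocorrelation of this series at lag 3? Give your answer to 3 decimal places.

Mean z̄ = (22.4 + 19.3 + 25.9 + 28.4 + 21.0 + 18.1 + 20.1 + 19.9 + 24.9)/9 = 22.2222
Numerator Σ_{t=1}^{6}(z_t−z̄)(z_{t+3}−z̄) = -31.8015
Denominator Σ(z_t−z̄)² = 95.8156
r_3 = -31.8015 / 95.8156 = -0.332

-0.332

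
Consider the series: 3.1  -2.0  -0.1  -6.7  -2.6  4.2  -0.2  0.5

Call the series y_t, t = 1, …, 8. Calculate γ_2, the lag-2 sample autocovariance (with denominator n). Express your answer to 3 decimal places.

Mean ȳ = (3.1 − 2.0 − 0.1 − 6.7 − 2.6 + 4.2 − 0.2 + 0.5)/8 = -0.4750
Σ_{t=1}^{6}(y_t−ȳ)(y_{t+2}−ȳ) = -15.0913
γ_2 = -15.0913 / 8 = -1.886

-1.886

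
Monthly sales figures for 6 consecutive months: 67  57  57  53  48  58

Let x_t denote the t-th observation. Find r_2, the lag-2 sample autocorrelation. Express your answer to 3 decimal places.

-0.028

Mean x̄ = (67 + 57 + 57 + 53 + 48 + 58)/6 = 56.6667
Deviations from mean: 10.3333, 0.3333, 0.3333, -3.6667, -8.6667, 1.3333
Σ(x_t−x̄)(x_{t+2}−x̄) = (3.4444) + (-1.2222) + (-2.8889) + (-4.8889) = -5.5556
Denominator Σ(x_t−x̄)² = 197.3333
r_2 = -5.5556 / 197.3333 = -0.028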